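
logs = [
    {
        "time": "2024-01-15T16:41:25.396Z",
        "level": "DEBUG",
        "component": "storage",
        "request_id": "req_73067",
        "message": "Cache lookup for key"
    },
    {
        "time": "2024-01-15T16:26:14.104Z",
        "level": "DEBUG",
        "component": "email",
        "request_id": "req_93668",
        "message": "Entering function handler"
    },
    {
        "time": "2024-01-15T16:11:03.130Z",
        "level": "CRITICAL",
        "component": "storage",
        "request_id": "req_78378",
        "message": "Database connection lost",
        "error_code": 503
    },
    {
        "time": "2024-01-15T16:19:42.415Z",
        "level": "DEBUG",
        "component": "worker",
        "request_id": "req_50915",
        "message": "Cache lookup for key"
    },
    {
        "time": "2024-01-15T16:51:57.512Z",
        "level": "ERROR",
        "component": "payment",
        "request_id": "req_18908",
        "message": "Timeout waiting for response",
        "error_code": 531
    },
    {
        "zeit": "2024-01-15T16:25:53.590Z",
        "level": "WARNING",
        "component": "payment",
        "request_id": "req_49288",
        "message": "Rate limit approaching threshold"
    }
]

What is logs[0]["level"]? "DEBUG"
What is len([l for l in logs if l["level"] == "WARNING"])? 1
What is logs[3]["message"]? "Cache lookup for key"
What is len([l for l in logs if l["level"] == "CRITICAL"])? 1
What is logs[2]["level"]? "CRITICAL"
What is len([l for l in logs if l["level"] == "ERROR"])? 1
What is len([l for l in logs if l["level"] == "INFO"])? 0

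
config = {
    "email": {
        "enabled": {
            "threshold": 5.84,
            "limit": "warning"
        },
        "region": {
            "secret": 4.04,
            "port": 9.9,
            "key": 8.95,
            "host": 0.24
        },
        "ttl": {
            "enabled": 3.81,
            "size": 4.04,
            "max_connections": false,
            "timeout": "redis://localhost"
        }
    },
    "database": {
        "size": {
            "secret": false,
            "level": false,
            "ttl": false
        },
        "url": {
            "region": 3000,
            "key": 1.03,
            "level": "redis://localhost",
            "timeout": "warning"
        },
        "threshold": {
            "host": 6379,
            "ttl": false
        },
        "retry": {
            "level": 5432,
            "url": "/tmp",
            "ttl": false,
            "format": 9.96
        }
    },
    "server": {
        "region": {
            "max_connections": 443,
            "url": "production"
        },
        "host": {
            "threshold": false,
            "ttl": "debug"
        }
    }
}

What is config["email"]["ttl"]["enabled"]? 3.81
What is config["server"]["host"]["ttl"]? "debug"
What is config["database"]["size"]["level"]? False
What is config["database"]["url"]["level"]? "redis://localhost"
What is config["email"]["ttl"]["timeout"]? "redis://localhost"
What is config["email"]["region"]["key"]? 8.95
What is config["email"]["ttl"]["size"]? 4.04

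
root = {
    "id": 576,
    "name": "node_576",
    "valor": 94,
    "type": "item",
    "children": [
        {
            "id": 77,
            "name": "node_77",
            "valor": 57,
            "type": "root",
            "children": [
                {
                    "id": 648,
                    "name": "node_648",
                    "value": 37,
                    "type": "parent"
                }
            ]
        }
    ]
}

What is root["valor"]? 94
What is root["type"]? "item"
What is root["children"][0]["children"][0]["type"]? "parent"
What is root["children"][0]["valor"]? 57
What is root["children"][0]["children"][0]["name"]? "node_648"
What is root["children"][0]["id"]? 77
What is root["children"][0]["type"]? "root"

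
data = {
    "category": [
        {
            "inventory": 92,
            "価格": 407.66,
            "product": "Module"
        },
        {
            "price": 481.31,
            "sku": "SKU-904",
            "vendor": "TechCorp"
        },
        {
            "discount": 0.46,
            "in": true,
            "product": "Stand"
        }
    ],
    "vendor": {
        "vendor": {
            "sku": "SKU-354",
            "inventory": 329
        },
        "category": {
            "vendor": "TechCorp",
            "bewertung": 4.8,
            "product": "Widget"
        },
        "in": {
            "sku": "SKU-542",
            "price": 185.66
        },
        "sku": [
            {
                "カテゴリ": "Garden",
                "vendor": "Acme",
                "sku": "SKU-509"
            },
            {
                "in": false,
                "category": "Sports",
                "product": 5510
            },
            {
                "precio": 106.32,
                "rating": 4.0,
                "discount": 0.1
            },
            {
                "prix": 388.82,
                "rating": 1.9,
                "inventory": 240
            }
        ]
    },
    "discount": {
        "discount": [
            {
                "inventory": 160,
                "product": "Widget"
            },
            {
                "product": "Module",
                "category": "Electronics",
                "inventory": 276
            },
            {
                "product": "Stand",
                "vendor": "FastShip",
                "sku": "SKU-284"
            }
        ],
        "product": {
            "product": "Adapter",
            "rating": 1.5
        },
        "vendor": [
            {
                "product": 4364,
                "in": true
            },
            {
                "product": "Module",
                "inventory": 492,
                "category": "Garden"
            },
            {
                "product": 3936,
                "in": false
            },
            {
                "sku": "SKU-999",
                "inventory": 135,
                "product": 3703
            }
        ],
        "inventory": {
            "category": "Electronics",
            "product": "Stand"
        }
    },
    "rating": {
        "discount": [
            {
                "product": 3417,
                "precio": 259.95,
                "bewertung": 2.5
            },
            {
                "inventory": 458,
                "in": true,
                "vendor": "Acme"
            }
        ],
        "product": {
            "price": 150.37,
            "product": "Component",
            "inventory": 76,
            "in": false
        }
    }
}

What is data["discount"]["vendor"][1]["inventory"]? 492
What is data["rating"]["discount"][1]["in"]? True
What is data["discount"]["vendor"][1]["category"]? "Garden"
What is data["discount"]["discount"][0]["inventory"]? 160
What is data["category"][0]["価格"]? 407.66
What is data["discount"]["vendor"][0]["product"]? 4364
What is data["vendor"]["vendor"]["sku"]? "SKU-354"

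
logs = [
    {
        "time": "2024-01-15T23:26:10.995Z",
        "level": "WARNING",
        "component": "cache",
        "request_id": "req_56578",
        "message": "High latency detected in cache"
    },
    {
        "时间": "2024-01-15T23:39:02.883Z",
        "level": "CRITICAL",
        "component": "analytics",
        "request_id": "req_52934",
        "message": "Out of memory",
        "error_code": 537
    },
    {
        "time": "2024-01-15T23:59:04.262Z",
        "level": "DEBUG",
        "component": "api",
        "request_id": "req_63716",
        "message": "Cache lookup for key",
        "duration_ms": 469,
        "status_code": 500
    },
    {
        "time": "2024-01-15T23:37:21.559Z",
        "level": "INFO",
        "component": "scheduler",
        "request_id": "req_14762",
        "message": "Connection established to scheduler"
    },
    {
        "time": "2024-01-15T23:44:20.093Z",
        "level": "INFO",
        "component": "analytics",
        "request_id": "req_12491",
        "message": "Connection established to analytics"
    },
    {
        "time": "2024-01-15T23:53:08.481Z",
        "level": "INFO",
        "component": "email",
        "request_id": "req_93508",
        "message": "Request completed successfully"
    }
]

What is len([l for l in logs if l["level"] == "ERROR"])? 0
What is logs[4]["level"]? "INFO"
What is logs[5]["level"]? "INFO"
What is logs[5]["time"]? "2024-01-15T23:53:08.481Z"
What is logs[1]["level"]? "CRITICAL"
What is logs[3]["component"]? "scheduler"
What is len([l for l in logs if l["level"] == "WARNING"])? 1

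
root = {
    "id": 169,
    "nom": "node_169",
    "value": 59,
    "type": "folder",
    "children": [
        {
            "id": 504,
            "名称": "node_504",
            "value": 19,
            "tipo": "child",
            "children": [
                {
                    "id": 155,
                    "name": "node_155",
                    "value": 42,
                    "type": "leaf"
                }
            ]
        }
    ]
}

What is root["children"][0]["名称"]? "node_504"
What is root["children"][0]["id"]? 504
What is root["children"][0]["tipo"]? "child"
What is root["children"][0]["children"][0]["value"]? 42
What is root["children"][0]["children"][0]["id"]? 155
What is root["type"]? "folder"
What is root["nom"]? "node_169"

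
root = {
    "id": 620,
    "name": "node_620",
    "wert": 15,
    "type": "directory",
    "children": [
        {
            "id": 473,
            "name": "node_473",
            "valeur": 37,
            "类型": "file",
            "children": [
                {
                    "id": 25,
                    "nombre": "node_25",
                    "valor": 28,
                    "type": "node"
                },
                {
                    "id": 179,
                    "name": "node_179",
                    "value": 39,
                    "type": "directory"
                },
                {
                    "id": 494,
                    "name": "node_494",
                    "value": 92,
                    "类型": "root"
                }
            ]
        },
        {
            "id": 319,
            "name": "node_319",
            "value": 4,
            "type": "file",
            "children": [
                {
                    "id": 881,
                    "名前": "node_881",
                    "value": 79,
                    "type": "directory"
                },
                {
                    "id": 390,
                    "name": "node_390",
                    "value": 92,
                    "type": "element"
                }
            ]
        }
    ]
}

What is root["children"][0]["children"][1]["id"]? 179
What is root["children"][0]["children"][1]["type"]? "directory"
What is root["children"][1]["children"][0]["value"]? 79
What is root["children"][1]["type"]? "file"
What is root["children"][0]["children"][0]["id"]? 25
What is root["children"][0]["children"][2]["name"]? "node_494"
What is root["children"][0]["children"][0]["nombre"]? "node_25"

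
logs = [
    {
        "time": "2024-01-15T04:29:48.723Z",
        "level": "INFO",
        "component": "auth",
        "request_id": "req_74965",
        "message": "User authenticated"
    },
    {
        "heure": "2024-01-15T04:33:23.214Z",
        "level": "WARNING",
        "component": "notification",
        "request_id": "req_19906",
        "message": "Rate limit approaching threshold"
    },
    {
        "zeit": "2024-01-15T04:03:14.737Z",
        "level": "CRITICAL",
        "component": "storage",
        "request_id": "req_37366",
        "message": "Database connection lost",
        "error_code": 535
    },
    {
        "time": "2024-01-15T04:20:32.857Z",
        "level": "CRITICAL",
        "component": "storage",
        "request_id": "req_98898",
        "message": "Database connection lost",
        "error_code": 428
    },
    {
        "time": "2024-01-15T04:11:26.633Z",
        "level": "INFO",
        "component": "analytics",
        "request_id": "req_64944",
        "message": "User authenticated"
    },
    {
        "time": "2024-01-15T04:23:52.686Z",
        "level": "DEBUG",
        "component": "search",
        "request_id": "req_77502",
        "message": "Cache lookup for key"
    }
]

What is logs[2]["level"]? "CRITICAL"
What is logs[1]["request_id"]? "req_19906"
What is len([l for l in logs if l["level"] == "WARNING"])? 1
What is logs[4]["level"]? "INFO"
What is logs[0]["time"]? "2024-01-15T04:29:48.723Z"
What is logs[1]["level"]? "WARNING"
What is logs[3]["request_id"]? "req_98898"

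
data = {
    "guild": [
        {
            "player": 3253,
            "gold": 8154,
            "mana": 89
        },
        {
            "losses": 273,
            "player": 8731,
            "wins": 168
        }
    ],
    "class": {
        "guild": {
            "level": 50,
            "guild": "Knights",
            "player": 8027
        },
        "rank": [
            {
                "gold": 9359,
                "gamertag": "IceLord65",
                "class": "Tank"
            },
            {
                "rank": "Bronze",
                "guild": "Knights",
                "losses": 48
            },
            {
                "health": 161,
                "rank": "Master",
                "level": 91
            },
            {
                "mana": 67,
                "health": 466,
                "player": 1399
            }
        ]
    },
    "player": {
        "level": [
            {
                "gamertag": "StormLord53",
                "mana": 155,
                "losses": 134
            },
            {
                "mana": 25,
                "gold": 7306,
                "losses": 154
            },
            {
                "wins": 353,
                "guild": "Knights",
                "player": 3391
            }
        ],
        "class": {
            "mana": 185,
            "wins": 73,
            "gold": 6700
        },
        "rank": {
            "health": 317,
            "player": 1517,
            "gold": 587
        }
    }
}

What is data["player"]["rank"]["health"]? 317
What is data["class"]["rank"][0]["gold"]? 9359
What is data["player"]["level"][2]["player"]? 3391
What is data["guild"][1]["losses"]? 273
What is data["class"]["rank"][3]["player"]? 1399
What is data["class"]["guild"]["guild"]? "Knights"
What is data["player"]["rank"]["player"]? 1517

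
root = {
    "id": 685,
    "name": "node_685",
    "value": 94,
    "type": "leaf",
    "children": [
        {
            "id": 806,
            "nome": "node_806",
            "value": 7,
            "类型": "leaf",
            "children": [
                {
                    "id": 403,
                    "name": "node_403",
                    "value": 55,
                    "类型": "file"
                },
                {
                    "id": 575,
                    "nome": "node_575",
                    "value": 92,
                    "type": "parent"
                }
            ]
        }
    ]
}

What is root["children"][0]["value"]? 7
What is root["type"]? "leaf"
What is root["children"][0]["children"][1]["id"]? 575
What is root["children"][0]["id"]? 806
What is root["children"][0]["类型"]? "leaf"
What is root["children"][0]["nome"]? "node_806"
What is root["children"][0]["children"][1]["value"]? 92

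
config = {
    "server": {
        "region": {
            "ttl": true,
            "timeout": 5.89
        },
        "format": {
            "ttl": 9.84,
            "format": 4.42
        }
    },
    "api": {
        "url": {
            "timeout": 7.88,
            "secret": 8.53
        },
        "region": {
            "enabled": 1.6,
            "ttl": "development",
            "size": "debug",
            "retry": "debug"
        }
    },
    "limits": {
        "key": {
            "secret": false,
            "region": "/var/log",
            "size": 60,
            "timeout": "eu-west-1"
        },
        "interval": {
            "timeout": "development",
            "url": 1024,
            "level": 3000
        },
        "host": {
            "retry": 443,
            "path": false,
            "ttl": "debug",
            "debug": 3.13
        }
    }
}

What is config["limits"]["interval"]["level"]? 3000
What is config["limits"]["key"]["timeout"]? "eu-west-1"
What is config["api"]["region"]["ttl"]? "development"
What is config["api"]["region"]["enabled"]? 1.6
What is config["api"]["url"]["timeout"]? 7.88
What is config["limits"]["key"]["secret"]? False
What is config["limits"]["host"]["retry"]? 443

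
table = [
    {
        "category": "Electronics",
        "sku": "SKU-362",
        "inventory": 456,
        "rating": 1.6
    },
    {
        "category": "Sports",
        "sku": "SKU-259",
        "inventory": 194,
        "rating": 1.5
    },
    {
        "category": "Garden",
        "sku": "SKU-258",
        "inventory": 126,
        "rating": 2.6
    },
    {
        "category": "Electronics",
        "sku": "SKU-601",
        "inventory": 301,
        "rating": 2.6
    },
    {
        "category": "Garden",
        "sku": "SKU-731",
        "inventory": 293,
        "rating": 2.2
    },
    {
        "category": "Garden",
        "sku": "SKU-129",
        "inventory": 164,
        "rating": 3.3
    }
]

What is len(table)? 6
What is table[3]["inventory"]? 301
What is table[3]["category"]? "Electronics"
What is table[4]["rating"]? 2.2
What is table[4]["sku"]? "SKU-731"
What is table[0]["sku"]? "SKU-362"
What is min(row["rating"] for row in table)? 1.5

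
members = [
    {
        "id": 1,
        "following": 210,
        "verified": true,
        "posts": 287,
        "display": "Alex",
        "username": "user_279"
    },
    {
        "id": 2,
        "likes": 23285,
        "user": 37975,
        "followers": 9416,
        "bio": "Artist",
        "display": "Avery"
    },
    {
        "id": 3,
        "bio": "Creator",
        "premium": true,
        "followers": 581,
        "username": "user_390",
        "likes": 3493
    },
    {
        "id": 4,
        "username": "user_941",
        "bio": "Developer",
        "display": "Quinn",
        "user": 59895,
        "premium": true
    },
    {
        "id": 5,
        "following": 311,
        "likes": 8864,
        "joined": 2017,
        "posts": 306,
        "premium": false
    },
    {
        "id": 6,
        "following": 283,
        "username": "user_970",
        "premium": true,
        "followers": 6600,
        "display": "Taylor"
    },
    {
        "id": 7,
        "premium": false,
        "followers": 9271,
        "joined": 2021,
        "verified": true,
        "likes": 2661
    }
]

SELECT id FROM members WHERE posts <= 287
[1]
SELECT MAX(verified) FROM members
True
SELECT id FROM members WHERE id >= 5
[5, 6, 7]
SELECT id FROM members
[1, 2, 3, 4, 5, 6, 7]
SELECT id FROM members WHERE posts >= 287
[1, 5]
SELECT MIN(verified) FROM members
True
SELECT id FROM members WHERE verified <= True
[1, 7]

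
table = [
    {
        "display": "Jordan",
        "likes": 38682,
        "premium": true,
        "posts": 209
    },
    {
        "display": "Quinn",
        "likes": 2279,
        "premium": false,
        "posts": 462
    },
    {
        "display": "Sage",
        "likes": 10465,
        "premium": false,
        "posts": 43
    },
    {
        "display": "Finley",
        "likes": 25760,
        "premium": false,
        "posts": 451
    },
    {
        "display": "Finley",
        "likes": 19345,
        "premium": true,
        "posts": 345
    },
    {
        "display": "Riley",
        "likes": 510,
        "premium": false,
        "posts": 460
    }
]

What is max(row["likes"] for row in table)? 38682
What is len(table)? 6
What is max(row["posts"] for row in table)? 462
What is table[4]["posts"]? 345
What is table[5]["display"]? "Riley"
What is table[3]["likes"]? 25760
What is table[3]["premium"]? False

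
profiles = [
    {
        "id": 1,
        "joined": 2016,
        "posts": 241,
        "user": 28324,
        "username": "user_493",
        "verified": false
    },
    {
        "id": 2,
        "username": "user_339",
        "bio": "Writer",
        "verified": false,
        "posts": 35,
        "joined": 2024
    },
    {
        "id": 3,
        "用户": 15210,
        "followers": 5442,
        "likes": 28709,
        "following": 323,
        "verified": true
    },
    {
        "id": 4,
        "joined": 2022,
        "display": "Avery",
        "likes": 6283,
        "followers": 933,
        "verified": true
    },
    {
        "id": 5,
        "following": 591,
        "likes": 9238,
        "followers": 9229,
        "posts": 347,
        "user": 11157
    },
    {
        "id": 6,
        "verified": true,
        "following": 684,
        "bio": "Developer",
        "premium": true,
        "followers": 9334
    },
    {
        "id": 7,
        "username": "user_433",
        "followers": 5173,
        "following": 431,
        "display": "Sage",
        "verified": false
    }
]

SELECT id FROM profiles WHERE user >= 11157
[1, 5]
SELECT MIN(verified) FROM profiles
False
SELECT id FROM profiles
[1, 2, 3, 4, 5, 6, 7]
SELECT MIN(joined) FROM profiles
2016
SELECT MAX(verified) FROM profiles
True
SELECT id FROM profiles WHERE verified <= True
[1, 2, 3, 4, 6, 7]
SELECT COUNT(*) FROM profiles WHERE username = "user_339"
1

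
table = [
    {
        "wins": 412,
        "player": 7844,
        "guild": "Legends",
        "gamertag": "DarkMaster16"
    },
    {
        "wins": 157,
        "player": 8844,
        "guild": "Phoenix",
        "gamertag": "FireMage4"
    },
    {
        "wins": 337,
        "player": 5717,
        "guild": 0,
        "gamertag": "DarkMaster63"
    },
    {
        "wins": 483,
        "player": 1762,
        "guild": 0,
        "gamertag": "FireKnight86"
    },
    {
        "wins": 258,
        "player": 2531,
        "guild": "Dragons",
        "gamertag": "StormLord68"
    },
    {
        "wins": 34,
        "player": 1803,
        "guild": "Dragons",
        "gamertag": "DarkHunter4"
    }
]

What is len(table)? 6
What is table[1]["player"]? 8844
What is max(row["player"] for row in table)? 8844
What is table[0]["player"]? 7844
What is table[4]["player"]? 2531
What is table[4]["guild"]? "Dragons"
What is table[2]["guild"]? 0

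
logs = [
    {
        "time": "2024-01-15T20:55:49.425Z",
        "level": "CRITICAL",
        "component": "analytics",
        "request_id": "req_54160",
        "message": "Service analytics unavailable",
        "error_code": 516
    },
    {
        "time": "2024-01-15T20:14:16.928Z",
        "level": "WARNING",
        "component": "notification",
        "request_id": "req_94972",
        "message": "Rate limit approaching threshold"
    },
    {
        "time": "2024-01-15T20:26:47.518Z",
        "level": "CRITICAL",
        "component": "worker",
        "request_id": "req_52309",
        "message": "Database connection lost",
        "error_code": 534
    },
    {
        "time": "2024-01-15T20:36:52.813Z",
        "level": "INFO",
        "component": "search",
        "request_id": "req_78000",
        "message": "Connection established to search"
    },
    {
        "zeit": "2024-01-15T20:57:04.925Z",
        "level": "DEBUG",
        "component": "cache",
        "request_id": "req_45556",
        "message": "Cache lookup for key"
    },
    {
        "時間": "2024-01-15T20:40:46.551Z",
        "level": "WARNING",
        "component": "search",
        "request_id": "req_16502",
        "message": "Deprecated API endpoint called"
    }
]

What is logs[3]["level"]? "INFO"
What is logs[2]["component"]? "worker"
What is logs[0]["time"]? "2024-01-15T20:55:49.425Z"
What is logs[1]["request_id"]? "req_94972"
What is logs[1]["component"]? "notification"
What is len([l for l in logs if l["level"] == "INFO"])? 1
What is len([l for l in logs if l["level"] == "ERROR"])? 0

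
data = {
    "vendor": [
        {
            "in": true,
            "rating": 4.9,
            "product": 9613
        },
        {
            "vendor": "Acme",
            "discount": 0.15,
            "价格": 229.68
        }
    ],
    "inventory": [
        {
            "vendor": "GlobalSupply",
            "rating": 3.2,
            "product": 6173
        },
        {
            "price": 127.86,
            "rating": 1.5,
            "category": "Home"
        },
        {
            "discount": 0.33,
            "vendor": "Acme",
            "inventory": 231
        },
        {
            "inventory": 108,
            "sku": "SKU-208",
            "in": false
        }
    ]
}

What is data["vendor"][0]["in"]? True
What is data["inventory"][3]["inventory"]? 108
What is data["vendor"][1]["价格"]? 229.68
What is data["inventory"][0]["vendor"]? "GlobalSupply"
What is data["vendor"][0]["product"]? 9613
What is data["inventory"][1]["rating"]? 1.5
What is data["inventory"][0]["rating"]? 3.2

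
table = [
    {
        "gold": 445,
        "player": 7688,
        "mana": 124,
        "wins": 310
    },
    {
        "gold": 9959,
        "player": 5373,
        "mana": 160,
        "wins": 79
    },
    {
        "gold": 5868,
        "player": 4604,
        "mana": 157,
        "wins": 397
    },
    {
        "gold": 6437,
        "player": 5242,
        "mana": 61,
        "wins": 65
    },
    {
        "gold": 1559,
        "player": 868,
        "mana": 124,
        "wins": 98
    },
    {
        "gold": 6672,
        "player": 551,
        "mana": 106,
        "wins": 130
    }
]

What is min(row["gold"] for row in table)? 445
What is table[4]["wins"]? 98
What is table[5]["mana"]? 106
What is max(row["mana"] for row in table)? 160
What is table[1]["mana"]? 160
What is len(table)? 6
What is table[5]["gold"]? 6672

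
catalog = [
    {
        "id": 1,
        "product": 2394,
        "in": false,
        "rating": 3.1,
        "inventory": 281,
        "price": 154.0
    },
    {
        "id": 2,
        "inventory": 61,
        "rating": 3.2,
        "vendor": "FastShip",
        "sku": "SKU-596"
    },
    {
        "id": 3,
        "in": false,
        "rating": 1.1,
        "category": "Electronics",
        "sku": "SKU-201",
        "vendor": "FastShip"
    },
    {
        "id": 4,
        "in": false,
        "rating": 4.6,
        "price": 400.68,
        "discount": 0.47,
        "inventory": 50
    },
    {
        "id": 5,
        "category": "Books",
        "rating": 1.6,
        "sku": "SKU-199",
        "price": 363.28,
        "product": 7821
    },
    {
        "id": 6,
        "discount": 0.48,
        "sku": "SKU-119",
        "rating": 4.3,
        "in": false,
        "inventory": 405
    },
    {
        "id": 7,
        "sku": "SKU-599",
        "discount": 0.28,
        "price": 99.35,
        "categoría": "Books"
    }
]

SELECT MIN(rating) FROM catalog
1.1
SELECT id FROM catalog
[1, 2, 3, 4, 5, 6, 7]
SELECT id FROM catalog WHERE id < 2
[1]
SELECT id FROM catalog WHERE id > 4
[5, 6, 7]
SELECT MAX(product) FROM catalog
7821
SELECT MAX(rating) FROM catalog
4.6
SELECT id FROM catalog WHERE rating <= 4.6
[1, 2, 3, 4, 5, 6]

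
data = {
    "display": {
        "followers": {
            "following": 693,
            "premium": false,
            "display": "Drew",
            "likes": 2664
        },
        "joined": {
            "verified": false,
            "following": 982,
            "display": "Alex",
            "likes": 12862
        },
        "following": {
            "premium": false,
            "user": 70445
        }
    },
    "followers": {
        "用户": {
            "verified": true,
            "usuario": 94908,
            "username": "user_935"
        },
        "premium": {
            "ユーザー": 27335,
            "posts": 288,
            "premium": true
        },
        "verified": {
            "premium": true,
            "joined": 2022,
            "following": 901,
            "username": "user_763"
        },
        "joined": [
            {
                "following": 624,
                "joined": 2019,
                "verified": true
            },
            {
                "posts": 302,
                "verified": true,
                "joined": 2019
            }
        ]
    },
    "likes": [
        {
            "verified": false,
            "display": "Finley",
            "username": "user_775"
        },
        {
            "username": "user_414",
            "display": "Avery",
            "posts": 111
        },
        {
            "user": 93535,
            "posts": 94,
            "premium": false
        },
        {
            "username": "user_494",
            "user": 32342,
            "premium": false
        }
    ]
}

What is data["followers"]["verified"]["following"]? 901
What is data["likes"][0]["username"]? "user_775"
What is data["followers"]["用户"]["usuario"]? 94908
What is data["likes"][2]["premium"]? False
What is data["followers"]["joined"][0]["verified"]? True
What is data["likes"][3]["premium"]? False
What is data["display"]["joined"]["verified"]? False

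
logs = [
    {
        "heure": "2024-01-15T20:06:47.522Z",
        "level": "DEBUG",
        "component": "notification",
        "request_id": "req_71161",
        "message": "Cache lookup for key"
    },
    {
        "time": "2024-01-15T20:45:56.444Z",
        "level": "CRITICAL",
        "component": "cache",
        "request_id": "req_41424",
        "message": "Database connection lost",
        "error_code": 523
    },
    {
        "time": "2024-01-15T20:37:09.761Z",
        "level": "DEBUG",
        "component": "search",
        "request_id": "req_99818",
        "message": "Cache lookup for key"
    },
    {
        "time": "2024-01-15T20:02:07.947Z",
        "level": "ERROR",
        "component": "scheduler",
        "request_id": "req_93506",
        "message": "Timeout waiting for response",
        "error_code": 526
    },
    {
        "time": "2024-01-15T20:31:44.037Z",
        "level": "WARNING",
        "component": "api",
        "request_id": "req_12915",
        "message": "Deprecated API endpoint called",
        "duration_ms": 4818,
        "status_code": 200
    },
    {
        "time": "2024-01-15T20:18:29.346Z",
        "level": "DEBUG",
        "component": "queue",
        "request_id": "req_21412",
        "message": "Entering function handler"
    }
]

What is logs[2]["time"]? "2024-01-15T20:37:09.761Z"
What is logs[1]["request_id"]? "req_41424"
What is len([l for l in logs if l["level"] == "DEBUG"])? 3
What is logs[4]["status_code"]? 200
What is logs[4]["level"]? "WARNING"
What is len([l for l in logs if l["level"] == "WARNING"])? 1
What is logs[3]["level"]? "ERROR"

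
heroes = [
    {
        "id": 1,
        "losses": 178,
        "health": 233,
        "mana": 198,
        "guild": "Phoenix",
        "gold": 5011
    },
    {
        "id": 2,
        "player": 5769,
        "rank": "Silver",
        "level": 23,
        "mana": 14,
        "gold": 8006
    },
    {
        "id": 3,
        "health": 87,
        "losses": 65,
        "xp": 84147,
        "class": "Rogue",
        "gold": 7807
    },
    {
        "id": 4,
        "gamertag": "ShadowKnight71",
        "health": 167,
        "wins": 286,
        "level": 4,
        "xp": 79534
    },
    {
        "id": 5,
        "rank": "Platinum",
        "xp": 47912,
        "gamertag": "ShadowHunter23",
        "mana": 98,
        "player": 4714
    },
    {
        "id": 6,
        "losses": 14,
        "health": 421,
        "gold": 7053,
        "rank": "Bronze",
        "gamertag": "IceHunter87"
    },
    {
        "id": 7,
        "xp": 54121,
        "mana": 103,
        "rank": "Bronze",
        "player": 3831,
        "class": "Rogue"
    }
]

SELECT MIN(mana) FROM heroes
14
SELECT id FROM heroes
[1, 2, 3, 4, 5, 6, 7]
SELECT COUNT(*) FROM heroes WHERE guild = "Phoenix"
1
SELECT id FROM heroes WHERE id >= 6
[6, 7]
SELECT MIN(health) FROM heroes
87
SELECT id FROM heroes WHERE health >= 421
[6]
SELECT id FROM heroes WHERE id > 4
[5, 6, 7]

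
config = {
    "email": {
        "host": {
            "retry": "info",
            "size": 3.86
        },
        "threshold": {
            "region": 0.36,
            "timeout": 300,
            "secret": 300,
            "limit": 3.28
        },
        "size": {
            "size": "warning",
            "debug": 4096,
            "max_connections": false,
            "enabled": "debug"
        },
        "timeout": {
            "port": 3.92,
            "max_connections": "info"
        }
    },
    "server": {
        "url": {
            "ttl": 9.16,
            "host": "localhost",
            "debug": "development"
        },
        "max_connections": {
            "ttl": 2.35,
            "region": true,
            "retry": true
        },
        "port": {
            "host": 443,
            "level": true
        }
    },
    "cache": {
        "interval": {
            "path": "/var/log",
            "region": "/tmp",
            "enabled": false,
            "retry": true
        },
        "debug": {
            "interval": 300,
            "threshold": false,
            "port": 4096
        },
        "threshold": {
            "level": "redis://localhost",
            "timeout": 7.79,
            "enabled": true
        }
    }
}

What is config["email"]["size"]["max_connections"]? False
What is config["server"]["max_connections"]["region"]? True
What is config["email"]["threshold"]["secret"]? 300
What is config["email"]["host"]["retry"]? "info"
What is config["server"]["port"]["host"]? 443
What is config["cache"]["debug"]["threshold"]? False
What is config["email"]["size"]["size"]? "warning"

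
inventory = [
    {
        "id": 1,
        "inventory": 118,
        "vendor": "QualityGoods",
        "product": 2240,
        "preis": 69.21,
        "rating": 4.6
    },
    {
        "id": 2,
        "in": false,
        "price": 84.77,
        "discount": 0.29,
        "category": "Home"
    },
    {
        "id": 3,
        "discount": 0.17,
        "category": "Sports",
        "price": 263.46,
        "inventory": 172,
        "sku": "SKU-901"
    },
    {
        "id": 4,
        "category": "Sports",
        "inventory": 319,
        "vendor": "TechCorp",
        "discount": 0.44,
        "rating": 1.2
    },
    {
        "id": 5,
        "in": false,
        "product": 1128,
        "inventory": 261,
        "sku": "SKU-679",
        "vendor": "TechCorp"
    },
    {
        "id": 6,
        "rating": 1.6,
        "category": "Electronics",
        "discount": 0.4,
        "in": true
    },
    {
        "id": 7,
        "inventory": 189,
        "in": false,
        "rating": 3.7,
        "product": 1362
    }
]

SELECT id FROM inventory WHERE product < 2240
[5, 7]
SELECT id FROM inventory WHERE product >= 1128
[1, 5, 7]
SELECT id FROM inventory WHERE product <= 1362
[5, 7]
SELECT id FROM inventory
[1, 2, 3, 4, 5, 6, 7]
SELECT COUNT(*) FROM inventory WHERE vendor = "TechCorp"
2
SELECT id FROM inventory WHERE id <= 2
[1, 2]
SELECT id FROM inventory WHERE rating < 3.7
[4, 6]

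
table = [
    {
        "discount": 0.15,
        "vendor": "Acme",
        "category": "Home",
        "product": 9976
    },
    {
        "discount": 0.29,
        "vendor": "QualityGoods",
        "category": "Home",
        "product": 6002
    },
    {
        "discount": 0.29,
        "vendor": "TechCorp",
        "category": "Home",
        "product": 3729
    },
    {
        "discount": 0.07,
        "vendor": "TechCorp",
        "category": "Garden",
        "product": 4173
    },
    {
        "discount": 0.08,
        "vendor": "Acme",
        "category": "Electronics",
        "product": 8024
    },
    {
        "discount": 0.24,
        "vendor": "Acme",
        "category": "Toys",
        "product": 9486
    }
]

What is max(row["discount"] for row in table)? 0.29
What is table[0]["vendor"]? "Acme"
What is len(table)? 6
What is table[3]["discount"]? 0.07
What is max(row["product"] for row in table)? 9976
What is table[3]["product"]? 4173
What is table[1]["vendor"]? "QualityGoods"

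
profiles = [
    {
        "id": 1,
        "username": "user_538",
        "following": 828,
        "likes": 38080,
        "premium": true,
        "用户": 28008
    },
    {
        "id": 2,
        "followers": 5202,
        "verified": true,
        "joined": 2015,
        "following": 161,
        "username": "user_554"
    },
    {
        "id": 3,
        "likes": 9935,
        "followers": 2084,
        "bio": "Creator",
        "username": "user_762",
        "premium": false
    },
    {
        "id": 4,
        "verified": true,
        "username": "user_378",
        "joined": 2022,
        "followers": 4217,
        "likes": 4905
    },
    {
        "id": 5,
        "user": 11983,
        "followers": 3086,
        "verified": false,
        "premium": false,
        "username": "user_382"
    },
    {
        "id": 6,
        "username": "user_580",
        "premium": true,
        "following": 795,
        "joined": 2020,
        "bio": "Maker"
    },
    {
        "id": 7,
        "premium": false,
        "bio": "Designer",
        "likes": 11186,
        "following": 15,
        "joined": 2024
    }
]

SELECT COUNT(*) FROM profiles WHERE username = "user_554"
1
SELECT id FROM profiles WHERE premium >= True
[1, 6]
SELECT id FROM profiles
[1, 2, 3, 4, 5, 6, 7]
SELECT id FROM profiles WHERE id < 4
[1, 2, 3]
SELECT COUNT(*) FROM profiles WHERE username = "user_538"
1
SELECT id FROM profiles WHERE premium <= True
[1, 3, 5, 6, 7]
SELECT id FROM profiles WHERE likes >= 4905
[1, 3, 4, 7]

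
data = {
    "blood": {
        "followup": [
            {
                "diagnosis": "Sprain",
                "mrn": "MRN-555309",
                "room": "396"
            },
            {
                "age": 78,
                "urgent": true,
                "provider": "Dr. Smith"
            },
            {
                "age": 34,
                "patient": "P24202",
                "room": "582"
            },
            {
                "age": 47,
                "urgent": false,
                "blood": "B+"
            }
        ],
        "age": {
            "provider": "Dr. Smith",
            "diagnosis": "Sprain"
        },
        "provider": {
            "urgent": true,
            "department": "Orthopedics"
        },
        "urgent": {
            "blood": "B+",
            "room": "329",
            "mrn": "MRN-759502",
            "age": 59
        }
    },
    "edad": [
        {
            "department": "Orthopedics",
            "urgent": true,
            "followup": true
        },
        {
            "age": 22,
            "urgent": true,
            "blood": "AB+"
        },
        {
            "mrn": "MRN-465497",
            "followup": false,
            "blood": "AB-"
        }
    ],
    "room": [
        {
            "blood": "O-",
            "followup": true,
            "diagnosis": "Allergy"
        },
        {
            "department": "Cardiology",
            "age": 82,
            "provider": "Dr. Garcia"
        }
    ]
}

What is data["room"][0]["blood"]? "O-"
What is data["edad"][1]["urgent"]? True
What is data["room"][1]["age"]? 82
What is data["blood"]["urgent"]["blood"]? "B+"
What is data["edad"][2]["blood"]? "AB-"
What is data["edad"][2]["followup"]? False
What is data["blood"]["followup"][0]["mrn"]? "MRN-555309"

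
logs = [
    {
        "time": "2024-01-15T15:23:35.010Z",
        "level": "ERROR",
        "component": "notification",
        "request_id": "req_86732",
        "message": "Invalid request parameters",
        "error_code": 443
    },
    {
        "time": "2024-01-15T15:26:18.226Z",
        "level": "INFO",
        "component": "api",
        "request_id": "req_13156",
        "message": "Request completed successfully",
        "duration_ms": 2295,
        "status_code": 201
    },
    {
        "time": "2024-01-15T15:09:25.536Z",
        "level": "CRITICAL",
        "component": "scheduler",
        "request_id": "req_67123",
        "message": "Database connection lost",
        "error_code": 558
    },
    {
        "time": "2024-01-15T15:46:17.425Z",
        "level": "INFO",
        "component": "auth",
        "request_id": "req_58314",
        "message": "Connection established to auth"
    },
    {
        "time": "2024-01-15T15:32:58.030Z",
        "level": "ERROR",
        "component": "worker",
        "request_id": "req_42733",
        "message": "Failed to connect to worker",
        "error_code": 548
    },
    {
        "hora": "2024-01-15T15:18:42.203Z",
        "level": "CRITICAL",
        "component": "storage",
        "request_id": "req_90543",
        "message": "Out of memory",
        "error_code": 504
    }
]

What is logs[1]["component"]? "api"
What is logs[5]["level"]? "CRITICAL"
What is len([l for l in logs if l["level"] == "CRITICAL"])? 2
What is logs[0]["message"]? "Invalid request parameters"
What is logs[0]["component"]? "notification"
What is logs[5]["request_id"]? "req_90543"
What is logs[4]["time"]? "2024-01-15T15:32:58.030Z"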